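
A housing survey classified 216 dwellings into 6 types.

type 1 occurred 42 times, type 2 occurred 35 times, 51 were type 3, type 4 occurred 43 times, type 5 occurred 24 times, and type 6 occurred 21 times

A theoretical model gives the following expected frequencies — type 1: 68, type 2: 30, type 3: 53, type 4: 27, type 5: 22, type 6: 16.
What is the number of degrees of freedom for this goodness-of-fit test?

5

There are k = 6 categories and no parameters were estimated from the data, so df = 6 − 1 = 5.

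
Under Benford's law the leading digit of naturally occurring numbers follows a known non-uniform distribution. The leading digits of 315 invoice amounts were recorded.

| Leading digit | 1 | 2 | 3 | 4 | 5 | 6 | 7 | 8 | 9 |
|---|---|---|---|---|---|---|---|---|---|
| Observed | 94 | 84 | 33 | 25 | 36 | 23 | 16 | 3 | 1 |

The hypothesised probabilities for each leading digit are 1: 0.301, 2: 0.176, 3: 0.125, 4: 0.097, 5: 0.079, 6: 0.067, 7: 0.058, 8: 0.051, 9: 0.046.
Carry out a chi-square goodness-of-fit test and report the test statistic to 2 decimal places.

45.36

Expected counts E_i = n·p_i: 315×0.301 = 94.815, 315×0.176 = 55.44, 315×0.125 = 39.375, 315×0.097 = 30.555, 315×0.079 = 24.885, 315×0.067 = 21.105, 315×0.058 = 18.27, 315×0.051 = 16.065, 315×0.046 = 14.49.
χ² = (94−94.815)²/94.815 + (84−55.44)²/55.44 + (33−39.375)²/39.375 + (25−30.555)²/30.555 + (36−24.885)²/24.885 + (23−21.105)²/21.105 + (16−18.27)²/18.27 + (3−16.065)²/16.065 + (1−14.49)²/14.49
   = 0.007 + 14.713 + 1.032 + 1.010 + 4.965 + 0.170 + 0.282 + 10.625 + 12.559
Sum = 45.36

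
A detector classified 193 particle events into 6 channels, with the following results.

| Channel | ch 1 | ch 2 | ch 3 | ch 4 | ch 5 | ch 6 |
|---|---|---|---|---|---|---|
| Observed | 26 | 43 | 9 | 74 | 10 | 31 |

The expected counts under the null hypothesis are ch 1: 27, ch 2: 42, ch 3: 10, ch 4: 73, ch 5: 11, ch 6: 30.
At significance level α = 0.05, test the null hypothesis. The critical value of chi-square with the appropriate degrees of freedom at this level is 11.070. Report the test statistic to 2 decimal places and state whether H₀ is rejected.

0.30; do not reject

cat         O        E   (O−E)²/E
ch 1       26       27      0.037
ch 2       43       42      0.024
ch 3        9       10      0.100
ch 4       74       73      0.014
ch 5       10       11      0.091
ch 6       31       30      0.033
Sum = 0.30
df = 5. Since 0.30 < 11.070, we do not reject H₀.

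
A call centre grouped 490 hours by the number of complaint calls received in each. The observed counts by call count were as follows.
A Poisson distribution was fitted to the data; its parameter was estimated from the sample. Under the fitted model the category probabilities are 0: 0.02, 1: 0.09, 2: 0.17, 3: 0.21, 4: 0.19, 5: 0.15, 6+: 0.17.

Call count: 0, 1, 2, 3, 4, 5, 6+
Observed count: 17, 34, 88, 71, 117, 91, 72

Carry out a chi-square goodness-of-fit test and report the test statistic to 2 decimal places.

29.59

Expected counts E_i = n·p_i: 490×0.02 = 9.8, 490×0.09 = 44.1, 490×0.17 = 83.3, 490×0.21 = 102.9, 490×0.19 = 93.1, 490×0.15 = 73.5, 490×0.17 = 83.3.
χ² = (17−9.8)²/9.8 + (34−44.1)²/44.1 + (88−83.3)²/83.3 + (71−102.9)²/102.9 + (117−93.1)²/93.1 + (91−73.5)²/73.5 + (72−83.3)²/83.3
   = 5.290 + 2.313 + 0.265 + 9.889 + 6.135 + 4.167 + 1.533
Sum = 29.59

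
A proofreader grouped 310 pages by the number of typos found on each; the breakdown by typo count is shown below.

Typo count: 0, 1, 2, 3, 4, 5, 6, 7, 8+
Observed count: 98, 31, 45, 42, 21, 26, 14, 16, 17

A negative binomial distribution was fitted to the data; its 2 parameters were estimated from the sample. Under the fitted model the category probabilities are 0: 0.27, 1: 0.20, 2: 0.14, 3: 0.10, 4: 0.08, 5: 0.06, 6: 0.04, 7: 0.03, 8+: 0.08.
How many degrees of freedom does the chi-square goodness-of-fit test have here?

6

There are k = 9 categories and 2 parameters estimated from the data, so df = 9 − 1 − 2 = 6.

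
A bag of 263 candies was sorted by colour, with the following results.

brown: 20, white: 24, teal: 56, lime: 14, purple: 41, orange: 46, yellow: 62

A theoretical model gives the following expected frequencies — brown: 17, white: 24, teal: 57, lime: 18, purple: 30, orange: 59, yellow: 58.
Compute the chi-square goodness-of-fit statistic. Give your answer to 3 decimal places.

8.609

brown: (20 − 17)²/17 = 9/17 = 0.5294
white: (24 − 24)²/24 = 0/24 = 0.0000
teal: (56 − 57)²/57 = 1/57 = 0.0175
lime: (14 − 18)²/18 = 16/18 = 0.8889
purple: (41 − 30)²/30 = 121/30 = 4.0333
orange: (46 − 59)²/59 = 169/59 = 2.8644
yellow: (62 − 58)²/58 = 16/58 = 0.2759
Sum = 8.609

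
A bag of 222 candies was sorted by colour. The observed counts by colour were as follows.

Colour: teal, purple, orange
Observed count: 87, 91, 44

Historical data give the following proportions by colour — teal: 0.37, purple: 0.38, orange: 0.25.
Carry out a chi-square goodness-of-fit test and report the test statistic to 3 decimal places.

Expected counts E_i = n·p_i: 222×0.37 = 82.14, 222×0.38 = 84.36, 222×0.25 = 55.5.
teal: (87 − 82.14)²/82.14 = 23.6196/82.14 = 0.2876
purple: (91 − 84.36)²/84.36 = 44.0896/84.36 = 0.5226
orange: (44 − 55.5)²/55.5 = 132.25/55.5 = 2.3829
Sum = 3.193

3.193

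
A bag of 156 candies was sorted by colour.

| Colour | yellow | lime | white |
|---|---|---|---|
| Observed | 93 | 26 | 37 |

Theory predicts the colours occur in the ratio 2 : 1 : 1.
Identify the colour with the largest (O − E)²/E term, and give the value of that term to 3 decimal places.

lime, 4.333

Ratio total = 4. Expected counts: 156×2/4 = 78, 156×1/4 = 39, 156×1/4 = 39.
cat         O        E   (O−E)²/E
yellow     93       78     2.8846
lime       26       39     4.3333
white      37       39     0.1026
The largest term is for lime: 4.333.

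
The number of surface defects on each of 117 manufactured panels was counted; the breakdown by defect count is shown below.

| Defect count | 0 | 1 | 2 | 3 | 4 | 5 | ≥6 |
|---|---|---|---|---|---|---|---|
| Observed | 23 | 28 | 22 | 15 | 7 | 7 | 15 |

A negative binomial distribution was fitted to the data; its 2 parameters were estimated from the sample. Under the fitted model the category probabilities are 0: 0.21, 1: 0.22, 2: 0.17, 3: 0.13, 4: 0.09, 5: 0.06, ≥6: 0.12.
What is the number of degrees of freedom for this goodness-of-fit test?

There are k = 7 categories and 2 parameters estimated from the data, so df = 7 − 1 − 2 = 4.

4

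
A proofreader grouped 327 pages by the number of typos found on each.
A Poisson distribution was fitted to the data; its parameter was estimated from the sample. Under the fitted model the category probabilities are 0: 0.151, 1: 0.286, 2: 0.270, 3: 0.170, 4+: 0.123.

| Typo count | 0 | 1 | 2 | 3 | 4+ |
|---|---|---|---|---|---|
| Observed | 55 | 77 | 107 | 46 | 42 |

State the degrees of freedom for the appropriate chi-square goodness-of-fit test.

There are k = 5 categories and 1 parameter estimated from the data, so df = 5 − 1 − 1 = 3.

3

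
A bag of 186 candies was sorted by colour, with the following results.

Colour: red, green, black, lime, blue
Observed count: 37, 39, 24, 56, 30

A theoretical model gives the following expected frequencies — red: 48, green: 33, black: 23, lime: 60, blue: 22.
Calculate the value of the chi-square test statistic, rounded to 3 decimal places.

χ² = (37−48)²/48 + (39−33)²/33 + (24−23)²/23 + (56−60)²/60 + (30−22)²/22
   = 2.5208 + 1.0909 + 0.0435 + 0.2667 + 2.9091
Sum = 6.831

6.831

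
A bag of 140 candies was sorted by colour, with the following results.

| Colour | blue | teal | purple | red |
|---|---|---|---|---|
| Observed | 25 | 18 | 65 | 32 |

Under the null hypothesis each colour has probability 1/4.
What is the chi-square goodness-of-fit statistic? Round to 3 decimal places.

37.086

Under H₀ each category has probability 1/4, so each expected count is 140/4 = 35.
blue: (25 − 35)²/35 = 100/35 = 2.8571
teal: (18 − 35)²/35 = 289/35 = 8.2571
purple: (65 − 35)²/35 = 900/35 = 25.7143
red: (32 − 35)²/35 = 9/35 = 0.2571
Sum = 37.086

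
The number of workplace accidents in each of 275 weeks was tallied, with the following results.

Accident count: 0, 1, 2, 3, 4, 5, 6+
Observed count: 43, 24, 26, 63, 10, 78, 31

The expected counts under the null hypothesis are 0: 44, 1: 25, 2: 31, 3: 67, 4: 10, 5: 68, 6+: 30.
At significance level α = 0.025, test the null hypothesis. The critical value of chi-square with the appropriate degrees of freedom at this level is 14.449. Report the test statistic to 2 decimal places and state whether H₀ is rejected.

2.61; do not reject

χ² = (43−44)²/44 + (24−25)²/25 + (26−31)²/31 + (63−67)²/67 + (10−10)²/10 + (78−68)²/68 + (31−30)²/30
   = 0.023 + 0.040 + 0.806 + 0.239 + 0.000 + 1.471 + 0.033
Sum = 2.61
df = 6. Since 2.61 < 14.449, we do not reject H₀.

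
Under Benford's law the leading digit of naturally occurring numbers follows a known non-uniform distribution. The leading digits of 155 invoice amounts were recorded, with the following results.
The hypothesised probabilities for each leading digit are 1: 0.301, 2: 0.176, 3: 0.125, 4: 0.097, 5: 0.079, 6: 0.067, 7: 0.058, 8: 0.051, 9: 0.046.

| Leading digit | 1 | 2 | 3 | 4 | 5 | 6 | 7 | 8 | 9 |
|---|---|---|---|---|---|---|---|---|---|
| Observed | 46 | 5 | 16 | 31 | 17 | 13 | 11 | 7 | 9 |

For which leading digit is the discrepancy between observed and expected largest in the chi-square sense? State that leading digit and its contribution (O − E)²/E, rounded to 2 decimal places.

Expected counts E_i = n·p_i: 155×0.301 = 46.655, 155×0.176 = 27.28, 155×0.125 = 19.375, 155×0.097 = 15.035, 155×0.079 = 12.245, 155×0.067 = 10.385, 155×0.058 = 8.99, 155×0.051 = 7.905, 155×0.046 = 7.13.
1: (46 − 46.655)²/46.655 = 0.429025/46.655 = 0.009
2: (5 − 27.28)²/27.28 = 496.3984/27.28 = 18.196
3: (16 − 19.375)²/19.375 = 11.390625/19.375 = 0.588
4: (31 − 15.035)²/15.035 = 254.881225/15.035 = 16.953
5: (17 − 12.245)²/12.245 = 22.610025/12.245 = 1.846
6: (13 − 10.385)²/10.385 = 6.838225/10.385 = 0.658
7: (11 − 8.99)²/8.99 = 4.0401/8.99 = 0.449
8: (7 − 7.905)²/7.905 = 0.819025/7.905 = 0.104
9: (9 − 7.13)²/7.13 = 3.4969/7.13 = 0.490
The largest term is for 2: 18.20.

2, 18.20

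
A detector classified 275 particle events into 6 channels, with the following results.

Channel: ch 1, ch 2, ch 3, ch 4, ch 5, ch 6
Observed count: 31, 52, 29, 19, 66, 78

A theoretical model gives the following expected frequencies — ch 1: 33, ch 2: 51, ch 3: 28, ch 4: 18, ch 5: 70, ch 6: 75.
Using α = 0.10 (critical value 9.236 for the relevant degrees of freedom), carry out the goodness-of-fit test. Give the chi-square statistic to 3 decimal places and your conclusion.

0.581; do not reject

cat         O        E   (O−E)²/E
ch 1       31       33     0.1212
ch 2       52       51     0.0196
ch 3       29       28     0.0357
ch 4       19       18     0.0556
ch 5       66       70     0.2286
ch 6       78       75     0.1200
Sum = 0.581
df = 5. Since 0.581 < 9.236, we do not reject H₀.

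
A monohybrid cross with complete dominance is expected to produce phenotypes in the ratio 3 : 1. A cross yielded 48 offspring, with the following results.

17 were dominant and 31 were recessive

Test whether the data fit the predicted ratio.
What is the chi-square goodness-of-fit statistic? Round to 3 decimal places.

40.111

Ratio total = 4. Expected counts: 48×3/4 = 36, 48×1/4 = 12.
χ² = (17−36)²/36 + (31−12)²/12
   = 10.0278 + 30.0833
Sum = 40.111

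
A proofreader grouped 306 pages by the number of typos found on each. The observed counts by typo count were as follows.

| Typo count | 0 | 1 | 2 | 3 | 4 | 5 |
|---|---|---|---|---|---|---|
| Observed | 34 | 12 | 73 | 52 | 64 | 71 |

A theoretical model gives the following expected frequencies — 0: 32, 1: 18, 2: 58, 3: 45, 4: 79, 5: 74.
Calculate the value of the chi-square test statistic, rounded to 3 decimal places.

10.063

χ² = (34−32)²/32 + (12−18)²/18 + (73−58)²/58 + (52−45)²/45 + (64−79)²/79 + (71−74)²/74
   = 0.1250 + 2.0000 + 3.8793 + 1.0889 + 2.8481 + 0.1216
Sum = 10.063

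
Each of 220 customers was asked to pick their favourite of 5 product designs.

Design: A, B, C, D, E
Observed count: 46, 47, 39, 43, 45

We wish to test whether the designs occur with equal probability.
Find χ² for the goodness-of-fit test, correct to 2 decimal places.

0.91

Expected count for each of the 5 categories: 220/5 = 44.
cat         O        E   (O−E)²/E
A          46       44      0.091
B          47       44      0.205
C          39       44      0.568
D          43       44      0.023
E          45       44      0.023
Sum = 0.91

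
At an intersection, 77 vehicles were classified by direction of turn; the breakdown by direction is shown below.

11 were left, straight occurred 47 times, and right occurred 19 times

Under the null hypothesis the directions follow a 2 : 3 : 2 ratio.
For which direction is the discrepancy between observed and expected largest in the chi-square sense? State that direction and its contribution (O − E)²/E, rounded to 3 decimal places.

straight, 5.939

Ratio total = 7. Expected counts: 77×2/7 = 22, 77×3/7 = 33, 77×2/7 = 22.
cat           O        E   (O−E)²/E
left         11       22     5.5000
straight     47       33     5.9394
right        19       22     0.4091
The largest term is for straight: 5.939.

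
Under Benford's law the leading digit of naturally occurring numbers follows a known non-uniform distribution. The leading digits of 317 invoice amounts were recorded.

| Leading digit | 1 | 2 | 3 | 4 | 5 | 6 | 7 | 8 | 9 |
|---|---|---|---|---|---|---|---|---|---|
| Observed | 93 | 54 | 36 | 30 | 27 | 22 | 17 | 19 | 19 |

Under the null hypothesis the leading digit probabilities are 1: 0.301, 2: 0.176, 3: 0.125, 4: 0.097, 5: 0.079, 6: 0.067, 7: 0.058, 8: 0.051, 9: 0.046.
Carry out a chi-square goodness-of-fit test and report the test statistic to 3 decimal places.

2.588

Expected counts E_i = n·p_i: 317×0.301 = 95.417, 317×0.176 = 55.792, 317×0.125 = 39.625, 317×0.097 = 30.749, 317×0.079 = 25.043, 317×0.067 = 21.239, 317×0.058 = 18.386, 317×0.051 = 16.167, 317×0.046 = 14.582.
χ² = (93−95.417)²/95.417 + (54−55.792)²/55.792 + (36−39.625)²/39.625 + (30−30.749)²/30.749 + (27−25.043)²/25.043 + (22−21.239)²/21.239 + (17−18.386)²/18.386 + (19−16.167)²/16.167 + (19−14.582)²/14.582
   = 0.0612 + 0.0576 + 0.3316 + 0.0182 + 0.1529 + 0.0273 + 0.1045 + 0.4964 + 1.3385
Sum = 2.588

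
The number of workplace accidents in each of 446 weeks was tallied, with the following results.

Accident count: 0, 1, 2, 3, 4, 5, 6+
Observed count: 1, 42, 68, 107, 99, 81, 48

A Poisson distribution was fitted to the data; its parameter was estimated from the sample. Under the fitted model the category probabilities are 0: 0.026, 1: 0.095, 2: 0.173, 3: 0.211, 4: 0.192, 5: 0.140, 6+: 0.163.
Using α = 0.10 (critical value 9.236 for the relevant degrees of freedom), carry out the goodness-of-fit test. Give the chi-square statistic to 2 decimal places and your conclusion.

28.53; reject

Expected counts E_i = n·p_i: 446×0.026 = 11.596, 446×0.095 = 42.37, 446×0.173 = 77.158, 446×0.211 = 94.106, 446×0.192 = 85.632, 446×0.140 = 62.44, 446×0.163 = 72.698.
0: (1 − 11.596)²/11.596 = 112.275216/11.596 = 9.682
1: (42 − 42.37)²/42.37 = 0.1369/42.37 = 0.003
2: (68 − 77.158)²/77.158 = 83.868964/77.158 = 1.087
3: (107 − 94.106)²/94.106 = 166.255236/94.106 = 1.767
4: (99 − 85.632)²/85.632 = 178.703424/85.632 = 2.087
5: (81 − 62.44)²/62.44 = 344.4736/62.44 = 5.517
6+: (48 − 72.698)²/72.698 = 609.991204/72.698 = 8.391
Sum = 28.53
df = 5. Since 28.53 > 9.236, we reject H₀.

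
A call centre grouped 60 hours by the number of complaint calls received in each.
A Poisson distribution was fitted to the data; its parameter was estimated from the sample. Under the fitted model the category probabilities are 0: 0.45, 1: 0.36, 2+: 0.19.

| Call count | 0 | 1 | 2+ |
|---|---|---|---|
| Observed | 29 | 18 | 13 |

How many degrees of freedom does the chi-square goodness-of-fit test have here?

1

There are k = 3 categories and 1 parameter estimated from the data, so df = 3 − 1 − 1 = 1.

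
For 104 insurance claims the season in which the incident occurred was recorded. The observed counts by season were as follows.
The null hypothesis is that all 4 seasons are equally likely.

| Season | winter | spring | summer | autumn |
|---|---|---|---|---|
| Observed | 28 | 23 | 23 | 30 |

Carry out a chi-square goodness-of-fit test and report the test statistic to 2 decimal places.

1.46

Under H₀ each category has probability 1/4, so each expected count is 104/4 = 26.
winter: (28 − 26)²/26 = 4/26 = 0.154
spring: (23 − 26)²/26 = 9/26 = 0.346
summer: (23 − 26)²/26 = 9/26 = 0.346
autumn: (30 − 26)²/26 = 16/26 = 0.615
Sum = 1.46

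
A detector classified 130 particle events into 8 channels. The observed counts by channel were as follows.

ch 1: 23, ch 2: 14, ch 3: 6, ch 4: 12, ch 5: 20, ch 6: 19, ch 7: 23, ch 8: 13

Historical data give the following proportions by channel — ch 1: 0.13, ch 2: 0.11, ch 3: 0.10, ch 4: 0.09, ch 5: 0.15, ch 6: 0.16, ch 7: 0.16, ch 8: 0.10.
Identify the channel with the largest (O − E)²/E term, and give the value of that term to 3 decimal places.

Expected counts E_i = n·p_i: 130×0.13 = 16.9, 130×0.11 = 14.3, 130×0.10 = 13, 130×0.09 = 11.7, 130×0.15 = 19.5, 130×0.16 = 20.8, 130×0.16 = 20.8, 130×0.10 = 13.
ch 1: (23 − 16.9)²/16.9 = 37.21/16.9 = 2.2018
ch 2: (14 − 14.3)²/14.3 = 0.09/14.3 = 0.0063
ch 3: (6 − 13)²/13 = 49/13 = 3.7692
ch 4: (12 − 11.7)²/11.7 = 0.09/11.7 = 0.0077
ch 5: (20 − 19.5)²/19.5 = 0.25/19.5 = 0.0128
ch 6: (19 − 20.8)²/20.8 = 3.24/20.8 = 0.1558
ch 7: (23 − 20.8)²/20.8 = 4.84/20.8 = 0.2327
ch 8: (13 − 13)²/13 = 0/13 = 0.0000
The largest term is for ch 3: 3.769.

ch 3, 3.769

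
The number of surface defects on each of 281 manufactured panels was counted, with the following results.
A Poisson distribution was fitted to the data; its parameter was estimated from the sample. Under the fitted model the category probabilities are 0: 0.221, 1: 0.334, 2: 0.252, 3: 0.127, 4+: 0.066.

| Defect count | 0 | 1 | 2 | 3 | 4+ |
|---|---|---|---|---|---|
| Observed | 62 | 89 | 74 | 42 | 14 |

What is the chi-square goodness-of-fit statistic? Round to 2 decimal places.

2.63

Expected counts E_i = n·p_i: 281×0.221 = 62.101, 281×0.334 = 93.854, 281×0.252 = 70.812, 281×0.127 = 35.687, 281×0.066 = 18.546.
cat         O        E   (O−E)²/E
0          62   62.101      0.000
1          89   93.854      0.251
2          74   70.812      0.144
3          42   35.687      1.117
4+         14   18.546      1.114
Sum = 2.63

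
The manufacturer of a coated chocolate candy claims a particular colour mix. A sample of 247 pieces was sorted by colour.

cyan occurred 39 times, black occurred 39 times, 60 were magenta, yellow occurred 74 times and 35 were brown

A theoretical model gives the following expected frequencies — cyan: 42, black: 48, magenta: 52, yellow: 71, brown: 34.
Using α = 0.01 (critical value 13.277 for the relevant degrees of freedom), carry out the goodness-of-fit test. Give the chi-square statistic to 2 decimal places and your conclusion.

cyan: (39 − 42)²/42 = 9/42 = 0.214
black: (39 − 48)²/48 = 81/48 = 1.688
magenta: (60 − 52)²/52 = 64/52 = 1.231
yellow: (74 − 71)²/71 = 9/71 = 0.127
brown: (35 − 34)²/34 = 1/34 = 0.029
Sum = 3.29
df = 4. Since 3.29 < 13.277, we do not reject H₀.

3.29; do not reject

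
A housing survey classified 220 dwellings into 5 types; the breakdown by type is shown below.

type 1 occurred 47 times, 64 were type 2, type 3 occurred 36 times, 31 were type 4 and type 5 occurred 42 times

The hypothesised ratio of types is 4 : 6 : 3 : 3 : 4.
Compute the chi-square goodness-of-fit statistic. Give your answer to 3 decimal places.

0.750

Ratio total = 20. Expected counts: 220×4/20 = 44, 220×6/20 = 66, 220×3/20 = 33, 220×3/20 = 33, 220×4/20 = 44.
cat         O        E   (O−E)²/E
type 1     47       44     0.2045
type 2     64       66     0.0606
type 3     36       33     0.2727
type 4     31       33     0.1212
type 5     42       44     0.0909
Sum = 0.750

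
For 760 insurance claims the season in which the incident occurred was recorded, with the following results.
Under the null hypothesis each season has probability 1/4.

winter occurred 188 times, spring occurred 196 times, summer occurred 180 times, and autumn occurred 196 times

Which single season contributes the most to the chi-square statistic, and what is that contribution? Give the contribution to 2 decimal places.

summer, 0.53

Under H₀ each category has probability 1/4, so each expected count is 760/4 = 190.
χ² = (188−190)²/190 + (196−190)²/190 + (180−190)²/190 + (196−190)²/190
   = 0.021 + 0.189 + 0.526 + 0.189
The largest term is for summer: 0.53.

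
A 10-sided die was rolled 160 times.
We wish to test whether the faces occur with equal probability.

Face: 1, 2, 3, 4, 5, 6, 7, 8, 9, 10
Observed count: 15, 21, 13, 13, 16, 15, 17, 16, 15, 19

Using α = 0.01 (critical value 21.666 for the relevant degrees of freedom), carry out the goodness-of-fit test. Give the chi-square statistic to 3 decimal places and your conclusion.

3.500; do not reject

Expected count for each of the 10 categories: 160/10 = 16.
χ² = (15−16)²/16 + (21−16)²/16 + (13−16)²/16 + (13−16)²/16 + (16−16)²/16 + (15−16)²/16 + (17−16)²/16 + (16−16)²/16 + (15−16)²/16 + (19−16)²/16
   = 0.0625 + 1.5625 + 0.5625 + 0.5625 + 0.0000 + 0.0625 + 0.0625 + 0.0000 + 0.0625 + 0.5625
Sum = 3.500
df = 9. Since 3.500 < 21.666, we do not reject H₀.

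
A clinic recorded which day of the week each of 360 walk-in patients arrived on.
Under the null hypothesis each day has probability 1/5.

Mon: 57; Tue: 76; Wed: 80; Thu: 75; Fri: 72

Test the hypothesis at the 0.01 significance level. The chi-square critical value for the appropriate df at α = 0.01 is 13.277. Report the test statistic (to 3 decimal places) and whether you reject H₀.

4.361; do not reject

Under H₀ each category has probability 1/5, so each expected count is 360/5 = 72.
Mon: (57 − 72)²/72 = 225/72 = 3.1250
Tue: (76 − 72)²/72 = 16/72 = 0.2222
Wed: (80 − 72)²/72 = 64/72 = 0.8889
Thu: (75 − 72)²/72 = 9/72 = 0.1250
Fri: (72 − 72)²/72 = 0/72 = 0.0000
Sum = 4.361
df = 4. Since 4.361 < 13.277, we do not reject H₀.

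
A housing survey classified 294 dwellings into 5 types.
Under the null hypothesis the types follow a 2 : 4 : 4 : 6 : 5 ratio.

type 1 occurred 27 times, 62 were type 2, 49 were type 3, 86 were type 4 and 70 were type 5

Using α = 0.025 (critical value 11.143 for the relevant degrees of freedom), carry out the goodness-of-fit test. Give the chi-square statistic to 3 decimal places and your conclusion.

Ratio total = 21. Expected counts: 294×2/21 = 28, 294×4/21 = 56, 294×4/21 = 56, 294×6/21 = 84, 294×5/21 = 70.
cat         O        E   (O−E)²/E
type 1     27       28     0.0357
type 2     62       56     0.6429
type 3     49       56     0.8750
type 4     86       84     0.0476
type 5     70       70     0.0000
Sum = 1.601
df = 4. Since 1.601 < 11.143, we do not reject H₀.

1.601; do not reject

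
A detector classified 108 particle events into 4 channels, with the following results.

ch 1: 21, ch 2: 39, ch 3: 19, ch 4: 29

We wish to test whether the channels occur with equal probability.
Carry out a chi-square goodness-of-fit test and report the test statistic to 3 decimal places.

Expected count for each of the 4 categories: 108/4 = 27.
cat         O        E   (O−E)²/E
ch 1       21       27     1.3333
ch 2       39       27     5.3333
ch 3       19       27     2.3704
ch 4       29       27     0.1481
Sum = 9.185

9.185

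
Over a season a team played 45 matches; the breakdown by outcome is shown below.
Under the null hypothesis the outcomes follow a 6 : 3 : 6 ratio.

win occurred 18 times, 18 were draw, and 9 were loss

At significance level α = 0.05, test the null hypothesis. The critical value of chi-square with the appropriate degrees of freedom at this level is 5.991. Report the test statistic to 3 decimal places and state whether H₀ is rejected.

13.500; reject

Ratio total = 15. Expected counts: 45×6/15 = 18, 45×3/15 = 9, 45×6/15 = 18.
cat         O        E   (O−E)²/E
win        18       18     0.0000
draw       18        9     9.0000
loss        9       18     4.5000
Sum = 13.500
df = 2. Since 13.500 > 5.991, we reject H₀.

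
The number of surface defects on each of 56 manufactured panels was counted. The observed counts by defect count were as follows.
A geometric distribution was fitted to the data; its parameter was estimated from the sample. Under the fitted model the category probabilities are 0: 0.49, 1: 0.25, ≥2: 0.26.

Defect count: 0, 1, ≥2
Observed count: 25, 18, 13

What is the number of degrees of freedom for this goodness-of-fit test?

There are k = 3 categories and 1 parameter estimated from the data, so df = 3 − 1 − 1 = 1.

1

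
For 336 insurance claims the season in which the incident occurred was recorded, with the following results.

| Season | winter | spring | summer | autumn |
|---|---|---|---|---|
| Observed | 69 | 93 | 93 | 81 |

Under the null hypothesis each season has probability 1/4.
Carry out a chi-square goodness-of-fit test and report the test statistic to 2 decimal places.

4.71

Under H₀ each category has probability 1/4, so each expected count is 336/4 = 84.
cat         O        E   (O−E)²/E
winter     69       84      2.679
spring     93       84      0.964
summer     93       84      0.964
autumn     81       84      0.107
Sum = 4.71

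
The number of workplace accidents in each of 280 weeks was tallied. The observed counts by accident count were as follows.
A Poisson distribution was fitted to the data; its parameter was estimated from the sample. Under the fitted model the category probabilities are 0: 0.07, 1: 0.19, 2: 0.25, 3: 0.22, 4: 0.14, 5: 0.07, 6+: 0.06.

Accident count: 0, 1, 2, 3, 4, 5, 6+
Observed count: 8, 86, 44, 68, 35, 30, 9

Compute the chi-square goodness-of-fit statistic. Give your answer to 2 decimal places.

47.00

Expected counts E_i = n·p_i: 280×0.07 = 19.6, 280×0.19 = 53.2, 280×0.25 = 70, 280×0.22 = 61.6, 280×0.14 = 39.2, 280×0.07 = 19.6, 280×0.06 = 16.8.
cat         O        E   (O−E)²/E
0           8     19.6      6.865
1          86     53.2     20.223
2          44       70      9.657
3          68     61.6      0.665
4          35     39.2      0.450
5          30     19.6      5.518
6+          9     16.8      3.621
Sum = 47.00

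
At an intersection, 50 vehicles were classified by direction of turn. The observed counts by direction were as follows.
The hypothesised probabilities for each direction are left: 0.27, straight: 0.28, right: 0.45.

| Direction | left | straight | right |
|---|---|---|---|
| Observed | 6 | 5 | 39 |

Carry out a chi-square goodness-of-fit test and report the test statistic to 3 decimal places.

Expected counts E_i = n·p_i: 50×0.27 = 13.5, 50×0.28 = 14, 50×0.45 = 22.5.
left: (6 − 13.5)²/13.5 = 56.25/13.5 = 4.1667
straight: (5 − 14)²/14 = 81/14 = 5.7857
right: (39 − 22.5)²/22.5 = 272.25/22.5 = 12.1000
Sum = 22.052

22.052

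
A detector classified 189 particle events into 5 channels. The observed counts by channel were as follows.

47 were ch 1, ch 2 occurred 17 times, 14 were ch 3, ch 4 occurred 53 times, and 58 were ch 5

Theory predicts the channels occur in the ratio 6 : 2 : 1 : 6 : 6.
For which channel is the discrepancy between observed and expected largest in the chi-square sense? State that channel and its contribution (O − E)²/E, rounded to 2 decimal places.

Ratio total = 21. Expected counts: 189×6/21 = 54, 189×2/21 = 18, 189×1/21 = 9, 189×6/21 = 54, 189×6/21 = 54.
χ² = (47−54)²/54 + (17−18)²/18 + (14−9)²/9 + (53−54)²/54 + (58−54)²/54
   = 0.907 + 0.056 + 2.778 + 0.019 + 0.296
The largest term is for ch 3: 2.78.

ch 3, 2.78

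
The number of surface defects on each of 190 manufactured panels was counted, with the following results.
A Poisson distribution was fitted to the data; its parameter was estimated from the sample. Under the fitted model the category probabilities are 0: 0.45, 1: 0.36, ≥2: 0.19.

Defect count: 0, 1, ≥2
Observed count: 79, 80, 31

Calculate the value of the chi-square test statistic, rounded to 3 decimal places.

Expected counts E_i = n·p_i: 190×0.45 = 85.5, 190×0.36 = 68.4, 190×0.19 = 36.1.
χ² = (79−85.5)²/85.5 + (80−68.4)²/68.4 + (31−36.1)²/36.1
   = 0.4942 + 1.9673 + 0.7205
Sum = 3.182

3.182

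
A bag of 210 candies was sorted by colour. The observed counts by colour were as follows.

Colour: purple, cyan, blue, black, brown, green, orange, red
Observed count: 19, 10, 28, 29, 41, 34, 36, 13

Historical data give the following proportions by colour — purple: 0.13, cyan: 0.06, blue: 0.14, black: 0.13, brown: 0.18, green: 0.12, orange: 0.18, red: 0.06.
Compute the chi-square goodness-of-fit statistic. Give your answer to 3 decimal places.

6.675

Expected counts E_i = n·p_i: 210×0.13 = 27.3, 210×0.06 = 12.6, 210×0.14 = 29.4, 210×0.13 = 27.3, 210×0.18 = 37.8, 210×0.12 = 25.2, 210×0.18 = 37.8, 210×0.06 = 12.6.
cat         O        E   (O−E)²/E
purple     19     27.3     2.5234
cyan       10     12.6     0.5365
blue       28     29.4     0.0667
black      29     27.3     0.1059
brown      41     37.8     0.2709
green      34     25.2     3.0730
orange     36     37.8     0.0857
red        13     12.6     0.0127
Sum = 6.675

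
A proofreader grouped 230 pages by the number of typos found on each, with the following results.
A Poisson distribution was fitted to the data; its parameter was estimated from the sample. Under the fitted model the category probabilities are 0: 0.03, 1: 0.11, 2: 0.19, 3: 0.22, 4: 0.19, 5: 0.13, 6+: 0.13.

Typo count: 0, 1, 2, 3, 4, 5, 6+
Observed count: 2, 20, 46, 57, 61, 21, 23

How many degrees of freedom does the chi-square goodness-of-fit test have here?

5

There are k = 7 categories and 1 parameter estimated from the data, so df = 7 − 1 − 1 = 5.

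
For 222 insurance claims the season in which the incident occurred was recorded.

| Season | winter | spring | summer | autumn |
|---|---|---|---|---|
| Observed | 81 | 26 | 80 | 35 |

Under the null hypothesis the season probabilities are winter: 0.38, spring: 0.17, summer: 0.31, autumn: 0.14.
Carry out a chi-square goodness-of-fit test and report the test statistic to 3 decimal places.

6.096

Expected counts E_i = n·p_i: 222×0.38 = 84.36, 222×0.17 = 37.74, 222×0.31 = 68.82, 222×0.14 = 31.08.
χ² = (81−84.36)²/84.36 + (26−37.74)²/37.74 + (80−68.82)²/68.82 + (35−31.08)²/31.08
   = 0.1338 + 3.6520 + 1.8162 + 0.4944
Sum = 6.096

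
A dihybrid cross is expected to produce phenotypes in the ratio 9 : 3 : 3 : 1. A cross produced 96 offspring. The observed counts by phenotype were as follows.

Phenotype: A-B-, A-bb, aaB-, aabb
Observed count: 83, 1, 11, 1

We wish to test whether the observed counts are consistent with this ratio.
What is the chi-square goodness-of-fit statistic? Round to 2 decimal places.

Ratio total = 16. Expected counts: 96×9/16 = 54, 96×3/16 = 18, 96×3/16 = 18, 96×1/16 = 6.
cat         O        E   (O−E)²/E
A-B-       83       54     15.574
A-bb        1       18     16.056
aaB-       11       18      2.722
aabb        1        6      4.167
Sum = 38.52

38.52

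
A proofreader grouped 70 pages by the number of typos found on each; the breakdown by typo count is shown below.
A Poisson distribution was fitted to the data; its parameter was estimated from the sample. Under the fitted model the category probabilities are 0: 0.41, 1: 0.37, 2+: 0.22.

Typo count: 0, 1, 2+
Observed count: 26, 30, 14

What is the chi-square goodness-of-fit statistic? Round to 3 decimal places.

Expected counts E_i = n·p_i: 70×0.41 = 28.7, 70×0.37 = 25.9, 70×0.22 = 15.4.
cat         O        E   (O−E)²/E
0          26     28.7     0.2540
1          30     25.9     0.6490
2+         14     15.4     0.1273
Sum = 1.030

1.030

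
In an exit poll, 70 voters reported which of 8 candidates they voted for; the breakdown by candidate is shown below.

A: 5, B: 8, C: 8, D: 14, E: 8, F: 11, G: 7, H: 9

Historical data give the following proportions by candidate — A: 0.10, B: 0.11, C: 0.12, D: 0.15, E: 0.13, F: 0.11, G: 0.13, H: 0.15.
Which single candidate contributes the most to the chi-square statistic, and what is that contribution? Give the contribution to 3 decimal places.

F, 1.414

Expected counts E_i = n·p_i: 70×0.10 = 7, 70×0.11 = 7.7, 70×0.12 = 8.4, 70×0.15 = 10.5, 70×0.13 = 9.1, 70×0.11 = 7.7, 70×0.13 = 9.1, 70×0.15 = 10.5.
χ² = (5−7)²/7 + (8−7.7)²/7.7 + (8−8.4)²/8.4 + (14−10.5)²/10.5 + (8−9.1)²/9.1 + (11−7.7)²/7.7 + (7−9.1)²/9.1 + (9−10.5)²/10.5
   = 0.5714 + 0.0117 + 0.0190 + 1.1667 + 0.1330 + 1.4143 + 0.4846 + 0.2143
The largest term is for F: 1.414.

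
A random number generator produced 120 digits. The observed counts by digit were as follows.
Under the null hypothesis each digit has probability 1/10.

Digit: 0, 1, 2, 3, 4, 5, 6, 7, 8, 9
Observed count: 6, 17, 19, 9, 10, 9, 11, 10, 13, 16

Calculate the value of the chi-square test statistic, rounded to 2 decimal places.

12.83

Under H₀ each category has probability 1/10, so each expected count is 120/10 = 12.
χ² = (6−12)²/12 + (17−12)²/12 + (19−12)²/12 + (9−12)²/12 + (10−12)²/12 + (9−12)²/12 + (11−12)²/12 + (10−12)²/12 + (13−12)²/12 + (16−12)²/12
   = 3.000 + 2.083 + 4.083 + 0.750 + 0.333 + 0.750 + 0.083 + 0.333 + 0.083 + 1.333
Sum = 12.83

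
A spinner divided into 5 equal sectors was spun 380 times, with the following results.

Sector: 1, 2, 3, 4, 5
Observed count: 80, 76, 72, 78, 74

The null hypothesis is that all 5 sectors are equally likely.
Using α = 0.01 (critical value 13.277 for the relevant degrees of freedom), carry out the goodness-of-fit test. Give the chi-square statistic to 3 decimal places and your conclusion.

0.526; do not reject

Expected count for each of the 5 categories: 380/5 = 76.
1: (80 − 76)²/76 = 16/76 = 0.2105
2: (76 − 76)²/76 = 0/76 = 0.0000
3: (72 − 76)²/76 = 16/76 = 0.2105
4: (78 − 76)²/76 = 4/76 = 0.0526
5: (74 − 76)²/76 = 4/76 = 0.0526
Sum = 0.526
df = 4. Since 0.526 < 13.277, we do not reject H₀.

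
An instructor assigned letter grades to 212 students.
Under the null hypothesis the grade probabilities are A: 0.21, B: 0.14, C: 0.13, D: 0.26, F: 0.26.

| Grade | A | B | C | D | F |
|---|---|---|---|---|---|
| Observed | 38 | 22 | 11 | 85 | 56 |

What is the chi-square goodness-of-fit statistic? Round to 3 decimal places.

Expected counts E_i = n·p_i: 212×0.21 = 44.52, 212×0.14 = 29.68, 212×0.13 = 27.56, 212×0.26 = 55.12, 212×0.26 = 55.12.
χ² = (38−44.52)²/44.52 + (22−29.68)²/29.68 + (11−27.56)²/27.56 + (85−55.12)²/55.12 + (56−55.12)²/55.12
   = 0.9549 + 1.9873 + 9.9504 + 16.1976 + 0.0140
Sum = 29.104

29.104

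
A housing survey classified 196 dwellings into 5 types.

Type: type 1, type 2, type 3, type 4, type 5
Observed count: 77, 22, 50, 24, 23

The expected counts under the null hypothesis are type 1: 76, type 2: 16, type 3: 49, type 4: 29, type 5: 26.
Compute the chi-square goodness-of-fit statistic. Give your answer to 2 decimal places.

type 1: (77 − 76)²/76 = 1/76 = 0.013
type 2: (22 − 16)²/16 = 36/16 = 2.250
type 3: (50 − 49)²/49 = 1/49 = 0.020
type 4: (24 − 29)²/29 = 25/29 = 0.862
type 5: (23 − 26)²/26 = 9/26 = 0.346
Sum = 3.49

3.49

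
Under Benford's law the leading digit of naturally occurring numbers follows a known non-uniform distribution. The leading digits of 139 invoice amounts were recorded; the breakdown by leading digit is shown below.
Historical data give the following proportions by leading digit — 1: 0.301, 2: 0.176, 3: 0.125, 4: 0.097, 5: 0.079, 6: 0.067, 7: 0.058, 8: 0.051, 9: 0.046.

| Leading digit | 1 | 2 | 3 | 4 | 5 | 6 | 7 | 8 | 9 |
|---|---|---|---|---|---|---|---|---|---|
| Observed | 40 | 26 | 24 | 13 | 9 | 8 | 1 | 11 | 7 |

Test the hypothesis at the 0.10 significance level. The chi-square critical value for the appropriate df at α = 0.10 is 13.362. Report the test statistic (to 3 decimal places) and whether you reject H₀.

Expected counts E_i = n·p_i: 139×0.301 = 41.839, 139×0.176 = 24.464, 139×0.125 = 17.375, 139×0.097 = 13.483, 139×0.079 = 10.981, 139×0.067 = 9.313, 139×0.058 = 8.062, 139×0.051 = 7.089, 139×0.046 = 6.394.
1: (40 − 41.839)²/41.839 = 3.381921/41.839 = 0.0808
2: (26 − 24.464)²/24.464 = 2.359296/24.464 = 0.0964
3: (24 − 17.375)²/17.375 = 43.890625/17.375 = 2.5261
4: (13 − 13.483)²/13.483 = 0.233289/13.483 = 0.0173
5: (9 − 10.981)²/10.981 = 3.924361/10.981 = 0.3574
6: (8 − 9.313)²/9.313 = 1.723969/9.313 = 0.1851
7: (1 − 8.062)²/8.062 = 49.871844/8.062 = 6.1860
8: (11 − 7.089)²/7.089 = 15.295921/7.089 = 2.1577
9: (7 − 6.394)²/6.394 = 0.367236/6.394 = 0.0574
Sum = 11.664
df = 8. Since 11.664 < 13.362, we do not reject H₀.

11.664; do not reject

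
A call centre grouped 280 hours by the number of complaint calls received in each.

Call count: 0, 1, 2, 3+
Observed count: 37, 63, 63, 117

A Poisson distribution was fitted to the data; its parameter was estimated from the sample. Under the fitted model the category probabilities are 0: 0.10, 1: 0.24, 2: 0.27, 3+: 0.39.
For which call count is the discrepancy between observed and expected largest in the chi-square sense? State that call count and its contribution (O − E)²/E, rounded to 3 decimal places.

0, 2.893

Expected counts E_i = n·p_i: 280×0.10 = 28, 280×0.24 = 67.2, 280×0.27 = 75.6, 280×0.39 = 109.2.
0: (37 − 28)²/28 = 81/28 = 2.8929
1: (63 − 67.2)²/67.2 = 17.64/67.2 = 0.2625
2: (63 − 75.6)²/75.6 = 158.76/75.6 = 2.1000
3+: (117 − 109.2)²/109.2 = 60.84/109.2 = 0.5571
The largest term is for 0: 2.893.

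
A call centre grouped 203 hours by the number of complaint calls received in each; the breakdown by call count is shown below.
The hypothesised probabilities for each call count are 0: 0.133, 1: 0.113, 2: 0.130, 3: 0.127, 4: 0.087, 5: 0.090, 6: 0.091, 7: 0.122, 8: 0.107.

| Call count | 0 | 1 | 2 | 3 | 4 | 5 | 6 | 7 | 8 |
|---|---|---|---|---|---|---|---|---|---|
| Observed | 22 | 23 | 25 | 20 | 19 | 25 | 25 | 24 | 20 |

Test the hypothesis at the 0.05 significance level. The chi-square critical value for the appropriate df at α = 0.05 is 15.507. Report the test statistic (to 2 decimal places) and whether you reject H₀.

Expected counts E_i = n·p_i: 203×0.133 = 26.999, 203×0.113 = 22.939, 203×0.130 = 26.39, 203×0.127 = 25.781, 203×0.087 = 17.661, 203×0.090 = 18.27, 203×0.091 = 18.473, 203×0.122 = 24.766, 203×0.107 = 21.721.
χ² = (22−26.999)²/26.999 + (23−22.939)²/22.939 + (25−26.39)²/26.39 + (20−25.781)²/25.781 + (19−17.661)²/17.661 + (25−18.27)²/18.27 + (25−18.473)²/18.473 + (24−24.766)²/24.766 + (20−21.721)²/21.721
   = 0.926 + 0.000 + 0.073 + 1.296 + 0.102 + 2.479 + 2.306 + 0.024 + 0.136
Sum = 7.34
df = 8. Since 7.34 < 15.507, we do not reject H₀.

7.34; do not reject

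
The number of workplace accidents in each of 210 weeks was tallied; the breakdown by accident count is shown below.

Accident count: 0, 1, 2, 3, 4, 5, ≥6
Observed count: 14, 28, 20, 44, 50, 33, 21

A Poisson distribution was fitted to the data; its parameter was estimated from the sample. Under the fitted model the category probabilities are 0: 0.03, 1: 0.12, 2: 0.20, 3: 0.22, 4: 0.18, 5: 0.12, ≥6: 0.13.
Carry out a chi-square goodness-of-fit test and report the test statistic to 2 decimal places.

29.16

Expected counts E_i = n·p_i: 210×0.03 = 6.3, 210×0.12 = 25.2, 210×0.20 = 42, 210×0.22 = 46.2, 210×0.18 = 37.8, 210×0.12 = 25.2, 210×0.13 = 27.3.
χ² = (14−6.3)²/6.3 + (28−25.2)²/25.2 + (20−42)²/42 + (44−46.2)²/46.2 + (50−37.8)²/37.8 + (33−25.2)²/25.2 + (21−27.3)²/27.3
   = 9.411 + 0.311 + 11.524 + 0.105 + 3.938 + 2.414 + 1.454
Sum = 29.16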